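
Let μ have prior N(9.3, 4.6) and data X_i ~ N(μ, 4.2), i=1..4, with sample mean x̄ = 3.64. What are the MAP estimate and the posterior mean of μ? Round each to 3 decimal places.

Posterior for μ is Normal. Precision-weighted mean: (1/4.6·9.3 + 4/4.2·3.64) / (1/4.6 + 4/4.2) = 4.692.
A Normal posterior is symmetric, so mode = mean.

MAP estimate = 4.692, posterior mean = 4.692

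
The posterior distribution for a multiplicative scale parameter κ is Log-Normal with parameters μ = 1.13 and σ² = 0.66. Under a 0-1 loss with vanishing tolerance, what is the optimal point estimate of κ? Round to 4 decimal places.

1.6000

Mode = exp(μ − σ²) = exp(0.47) = 1.6000.
Mean = exp(μ + σ²/2) = exp(1.460) = 4.3060.
This is the posterior mode — the MAP estimate.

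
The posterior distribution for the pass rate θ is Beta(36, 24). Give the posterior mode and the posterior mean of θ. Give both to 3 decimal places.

θ_MAP = 0.603, E[θ|data] = 0.600

Mode = (36−1)/(36+24−2) = 35/58 = 0.603.
Mean = 36/(36+24) = 36/60 = 0.600.
The posterior is left-skewed, so the mode exceeds the mean.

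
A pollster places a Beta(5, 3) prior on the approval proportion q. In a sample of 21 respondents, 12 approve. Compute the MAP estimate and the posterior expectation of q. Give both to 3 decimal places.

MAP = 0.593, posterior mean = 0.586

Posterior: Beta(5+12, 3+9) = Beta(17, 12).
Mode = (17−1)/(17+12−2) = 16/27 = 0.593.
Mean = 17/(17+12) = 17/29 = 0.586.
Mode > mean: the posterior has a left tail.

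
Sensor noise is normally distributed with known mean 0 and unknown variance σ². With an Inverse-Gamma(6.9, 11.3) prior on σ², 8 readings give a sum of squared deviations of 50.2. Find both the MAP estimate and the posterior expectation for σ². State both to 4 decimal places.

MAP estimate = 3.0588, posterior expectation = 3.6768

Posterior: Inverse-Gamma(shape = 6.9+8/2 = 10.9, scale = 11.3+50.2/2 = 36.4).
Mode = β/(α+1) = 36.4/11.9 = 3.0588.
Mean = β/(α−1) = 36.4/9.9 = 3.6768.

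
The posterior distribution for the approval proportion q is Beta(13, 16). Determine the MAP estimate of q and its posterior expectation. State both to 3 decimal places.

Mode = (13−1)/(13+16−2) = 12/27 = 0.444.
Mean = 13/(13+16) = 13/29 = 0.448.

MAP estimate = 0.444, posterior expectation = 0.448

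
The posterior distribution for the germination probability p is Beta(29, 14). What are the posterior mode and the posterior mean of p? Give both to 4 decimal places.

Mode = (29−1)/(29+14−2) = 28/41 = 0.6829.
Mean = 29/(29+14) = 29/43 = 0.6744.

posterior mode = 0.6829, posterior mean = 0.6744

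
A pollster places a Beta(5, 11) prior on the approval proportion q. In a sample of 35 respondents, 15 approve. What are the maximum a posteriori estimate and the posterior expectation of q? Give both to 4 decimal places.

maximum a posteriori estimate = 0.3878, posterior expectation = 0.3922

Posterior: Beta(5+15, 11+20) = Beta(20, 31).
Mode = (20−1)/(20+31−2) = 19/49 = 0.3878.
Mean = 20/(20+31) = 20/51 = 0.3922.
The mean is pulled above the mode by the posterior's right skew.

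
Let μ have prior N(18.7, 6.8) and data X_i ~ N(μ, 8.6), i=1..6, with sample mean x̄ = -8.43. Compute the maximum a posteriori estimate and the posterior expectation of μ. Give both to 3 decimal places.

MAP = -3.707; posterior mean = -3.707

Posterior for μ is Normal. Precision-weighted mean: (1/6.8·18.7 + 6/8.6·-8.43) / (1/6.8 + 6/8.6) = -3.707.
A Normal posterior is symmetric, so mode = mean.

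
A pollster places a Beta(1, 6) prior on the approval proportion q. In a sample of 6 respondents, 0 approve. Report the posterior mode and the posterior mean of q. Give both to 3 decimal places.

q_MAP = 0.000, E[q|data] = 0.077

Posterior: Beta(1+0, 6+6) = Beta(1, 12).
Since α = 1 ≤ 1 and β > 1, the Beta density is monotone decreasing on [0,1]; the mode is at 0.
Mean = 1/(1+12) = 0.077.
Right-skewed posterior ⇒ mode < mean.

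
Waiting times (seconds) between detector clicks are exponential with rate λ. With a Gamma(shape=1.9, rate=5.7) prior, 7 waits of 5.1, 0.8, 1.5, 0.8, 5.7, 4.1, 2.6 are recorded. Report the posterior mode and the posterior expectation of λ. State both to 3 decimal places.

MAP = 0.300; posterior mean = 0.338

Σ times = 20.6. Posterior: Gamma(shape = 1.9+7 = 8.9, rate = 5.7+20.6 = 26.3).
Mode = (α−1)/β = 7.9/26.3 = 0.300.
Mean = α/β = 8.9/26.3 = 0.338.
Right-skewed posterior ⇒ mode < mean.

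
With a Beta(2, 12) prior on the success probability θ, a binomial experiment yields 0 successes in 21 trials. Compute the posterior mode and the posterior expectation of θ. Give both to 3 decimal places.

MAP: 0.030. Posterior mean: 0.057.

Posterior: Beta(2+0, 12+21) = Beta(2, 33).
Mode = (2−1)/(2+33−2) = 1/33 = 0.030.
Mean = 2/(2+33) = 2/35 = 0.057.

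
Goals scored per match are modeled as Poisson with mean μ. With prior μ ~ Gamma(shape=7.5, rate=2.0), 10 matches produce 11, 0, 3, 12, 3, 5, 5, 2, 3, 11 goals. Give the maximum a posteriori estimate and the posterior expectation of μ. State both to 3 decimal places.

Σ counts = 55. Posterior: Gamma(shape = 7.5+55 = 62.5, rate = 2.0+10 = 12.0).
Mode = (α−1)/β = 61.5/12.0 = 5.125.
Mean = α/β = 62.5/12.0 = 5.208.
The posterior is right-skewed, so the mean exceeds the mode.

MAP: 5.125. Posterior mean: 5.208.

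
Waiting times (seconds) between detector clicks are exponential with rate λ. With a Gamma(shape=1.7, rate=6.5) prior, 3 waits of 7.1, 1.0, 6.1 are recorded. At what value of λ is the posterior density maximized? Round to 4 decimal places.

Σ times = 14.2. Posterior: Gamma(shape = 1.7+3 = 4.7, rate = 6.5+14.2 = 20.7).
Mode = (α−1)/β = 3.7/20.7 = 0.1787.
Mean = α/β = 4.7/20.7 = 0.2271.
This is the posterior mode — the MAP estimate.

0.1787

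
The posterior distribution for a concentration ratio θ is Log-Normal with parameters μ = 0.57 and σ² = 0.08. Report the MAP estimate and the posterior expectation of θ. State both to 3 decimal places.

Mode = exp(μ − σ²) = exp(0.49) = 1.632.
Mean = exp(μ + σ²/2) = exp(0.610) = 1.840.
The posterior is right-skewed, so the mean exceeds the mode.

MAP = 1.632, posterior mean = 1.840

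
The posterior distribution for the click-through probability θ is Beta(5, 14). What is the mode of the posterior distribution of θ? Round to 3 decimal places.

0.235

Mode = (5−1)/(5+14−2) = 4/17 = 0.235.
Mean = 5/(5+14) = 5/19 = 0.263.
This is the posterior mode — the MAP estimate.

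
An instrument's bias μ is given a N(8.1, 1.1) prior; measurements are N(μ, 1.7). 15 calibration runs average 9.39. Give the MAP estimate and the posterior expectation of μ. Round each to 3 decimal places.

MAP = 9.270, posterior mean = 9.270

Posterior for μ is Normal. Precision-weighted mean: (1/1.1·8.1 + 15/1.7·9.39) / (1/1.1 + 15/1.7) = 9.270.
A Normal posterior is symmetric, so mode = mean.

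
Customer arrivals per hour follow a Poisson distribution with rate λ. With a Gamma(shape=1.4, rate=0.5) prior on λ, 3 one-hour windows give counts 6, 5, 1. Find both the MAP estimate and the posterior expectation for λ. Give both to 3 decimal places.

λ_MAP = 3.543, E[λ|data] = 3.829

Σ counts = 12. Posterior: Gamma(shape = 1.4+12 = 13.4, rate = 0.5+3 = 3.5).
Mode = (α−1)/β = 12.4/3.5 = 3.543.
Mean = α/β = 13.4/3.5 = 3.829.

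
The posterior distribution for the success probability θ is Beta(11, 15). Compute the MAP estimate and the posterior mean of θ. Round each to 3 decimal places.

Mode = (11−1)/(11+15−2) = 10/24 = 0.417.
Mean = 11/(11+15) = 11/26 = 0.423.
The posterior is right-skewed, so the mean exceeds the mode.

θ_MAP = 0.417, E[θ|data] = 0.423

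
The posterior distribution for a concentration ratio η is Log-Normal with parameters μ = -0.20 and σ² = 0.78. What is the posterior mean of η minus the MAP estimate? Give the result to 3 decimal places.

Mode = exp(μ − σ²) = exp(-0.98) = 0.375.
Mean = exp(μ + σ²/2) = exp(0.190) = 1.209.
Difference = 1.209 − 0.375 = 0.834.

0.834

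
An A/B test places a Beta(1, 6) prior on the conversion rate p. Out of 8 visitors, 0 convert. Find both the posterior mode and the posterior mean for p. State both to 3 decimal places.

Posterior: Beta(1+0, 6+8) = Beta(1, 14).
Since α = 1 ≤ 1 and β > 1, the Beta density is monotone decreasing on [0,1]; the mode is at 0.
Mean = 1/(1+14) = 0.067.
Right-skewed posterior ⇒ mode < mean.

MAP = 0.000, posterior mean = 0.067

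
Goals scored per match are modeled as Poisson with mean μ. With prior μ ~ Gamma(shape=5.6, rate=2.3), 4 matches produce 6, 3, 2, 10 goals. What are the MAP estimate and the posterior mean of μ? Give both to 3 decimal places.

MAP = 4.063; posterior mean = 4.222

Σ counts = 21. Posterior: Gamma(shape = 5.6+21 = 26.6, rate = 2.3+4 = 6.3).
Mode = (α−1)/β = 25.6/6.3 = 4.063.
Mean = α/β = 26.6/6.3 = 4.222.
The mean is pulled above the mode by the posterior's right skew.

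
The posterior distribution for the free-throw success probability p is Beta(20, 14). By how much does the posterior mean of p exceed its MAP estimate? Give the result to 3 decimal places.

Mode = (20−1)/(20+14−2) = 19/32 = 0.594.
Mean = 20/(20+14) = 20/34 = 0.588.
Difference = 0.588 − 0.594 = -0.006.

-0.006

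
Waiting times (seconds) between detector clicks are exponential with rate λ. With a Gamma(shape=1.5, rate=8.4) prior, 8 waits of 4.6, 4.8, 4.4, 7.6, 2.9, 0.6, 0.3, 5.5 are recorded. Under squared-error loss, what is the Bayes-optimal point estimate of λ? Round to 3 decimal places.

Σ times = 30.7. Posterior: Gamma(shape = 1.5+8 = 9.5, rate = 8.4+30.7 = 39.1).
Mode = (α−1)/β = 8.5/39.1 = 0.217.
Mean = α/β = 9.5/39.1 = 0.243.
Squared-error loss ⇒ the optimal estimator is the posterior mean.

0.243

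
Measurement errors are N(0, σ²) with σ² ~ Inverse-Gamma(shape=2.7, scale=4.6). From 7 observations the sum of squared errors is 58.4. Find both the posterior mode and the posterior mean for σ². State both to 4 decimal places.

σ²_MAP = 4.6944, E[σ²|data] = 6.5000

Posterior: Inverse-Gamma(shape = 2.7+7/2 = 6.2, scale = 4.6+58.4/2 = 33.8).
Mode = β/(α+1) = 33.8/7.2 = 4.6944.
Mean = β/(α−1) = 33.8/5.2 = 6.5000.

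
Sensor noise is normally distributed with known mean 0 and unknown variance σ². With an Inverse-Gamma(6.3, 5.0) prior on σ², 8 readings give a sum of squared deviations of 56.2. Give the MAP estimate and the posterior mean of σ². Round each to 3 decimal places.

Posterior: Inverse-Gamma(shape = 6.3+8/2 = 10.3, scale = 5.0+56.2/2 = 33.1).
Mode = β/(α+1) = 33.1/11.3 = 2.929.
Mean = β/(α−1) = 33.1/9.3 = 3.559.

MAP: 2.929. Posterior mean: 3.559.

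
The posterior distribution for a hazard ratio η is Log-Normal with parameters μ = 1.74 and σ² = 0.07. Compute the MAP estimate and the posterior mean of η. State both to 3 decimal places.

Mode = exp(μ − σ²) = exp(1.67) = 5.312.
Mean = exp(μ + σ²/2) = exp(1.775) = 5.900.

MAP = 5.312; posterior mean = 5.900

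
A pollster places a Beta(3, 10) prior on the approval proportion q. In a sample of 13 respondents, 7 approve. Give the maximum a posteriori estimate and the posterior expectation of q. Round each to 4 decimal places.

Posterior: Beta(3+7, 10+6) = Beta(10, 16).
Mode = (10−1)/(10+16−2) = 9/24 = 0.3750.
Mean = 10/(10+16) = 10/26 = 0.3846.

MAP = 0.3750, posterior mean = 0.3846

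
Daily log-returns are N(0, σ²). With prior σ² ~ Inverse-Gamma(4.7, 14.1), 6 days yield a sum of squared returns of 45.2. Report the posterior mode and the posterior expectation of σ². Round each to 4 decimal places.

posterior mode = 4.2184, posterior expectation = 5.4776

Posterior: Inverse-Gamma(shape = 4.7+6/2 = 7.7, scale = 14.1+45.2/2 = 36.7).
Mode = β/(α+1) = 36.7/8.7 = 4.2184.
Mean = β/(α−1) = 36.7/6.7 = 5.4776.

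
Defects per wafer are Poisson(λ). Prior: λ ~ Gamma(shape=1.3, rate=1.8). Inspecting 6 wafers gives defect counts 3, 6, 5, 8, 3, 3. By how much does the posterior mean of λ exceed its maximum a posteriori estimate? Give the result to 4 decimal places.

Σ counts = 28. Posterior: Gamma(shape = 1.3+28 = 29.3, rate = 1.8+6 = 7.8).
Mode = (α−1)/β = 28.3/7.8 = 3.6282.
Mean = α/β = 29.3/7.8 = 3.7564.
Difference = 3.7564 − 3.6282 = 0.1282.
Mean > mode: the posterior has a right tail.

0.1282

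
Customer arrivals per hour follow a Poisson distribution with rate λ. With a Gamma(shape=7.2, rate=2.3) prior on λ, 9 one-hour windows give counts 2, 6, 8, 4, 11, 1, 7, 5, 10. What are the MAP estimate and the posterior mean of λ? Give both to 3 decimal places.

λ_MAP = 5.327, E[λ|data] = 5.416

Σ counts = 54. Posterior: Gamma(shape = 7.2+54 = 61.2, rate = 2.3+9 = 11.3).
Mode = (α−1)/β = 60.2/11.3 = 5.327.
Mean = α/β = 61.2/11.3 = 5.416.
The mean is pulled above the mode by the posterior's right skew.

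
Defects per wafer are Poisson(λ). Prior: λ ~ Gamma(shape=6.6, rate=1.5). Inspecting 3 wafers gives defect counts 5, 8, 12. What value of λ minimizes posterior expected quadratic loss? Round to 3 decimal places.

Σ counts = 25. Posterior: Gamma(shape = 6.6+25 = 31.6, rate = 1.5+3 = 4.5).
Mode = (α−1)/β = 30.6/4.5 = 6.800.
Mean = α/β = 31.6/4.5 = 7.022.
Quadratic loss ⇒ the optimal estimator is the posterior mean.

7.022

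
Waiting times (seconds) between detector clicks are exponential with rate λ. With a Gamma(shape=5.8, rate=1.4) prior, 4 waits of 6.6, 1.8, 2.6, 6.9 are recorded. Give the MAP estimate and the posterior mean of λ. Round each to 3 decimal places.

MAP = 0.456, posterior mean = 0.508

Σ times = 17.9. Posterior: Gamma(shape = 5.8+4 = 9.8, rate = 1.4+17.9 = 19.3).
Mode = (α−1)/β = 8.8/19.3 = 0.456.
Mean = α/β = 9.8/19.3 = 0.508.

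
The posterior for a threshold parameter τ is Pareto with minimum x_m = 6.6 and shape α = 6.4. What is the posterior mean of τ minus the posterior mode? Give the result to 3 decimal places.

The Pareto density is strictly decreasing on [x_m, ∞), so the mode is x_m = 6.600.
Mean = α·x_m/(α−1) = 6.4·6.6/5.4 = 7.822.
Difference = 7.822 − 6.600 = 1.222.

1.222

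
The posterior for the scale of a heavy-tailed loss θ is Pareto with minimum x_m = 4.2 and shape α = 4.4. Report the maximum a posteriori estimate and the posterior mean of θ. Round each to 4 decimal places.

The Pareto density is strictly decreasing on [x_m, ∞), so the mode is x_m = 4.2000.
Mean = α·x_m/(α−1) = 4.4·4.2/3.4 = 5.4353.
The mean is pulled above the mode by the posterior's right skew.

MAP = 4.2000; posterior mean = 5.4353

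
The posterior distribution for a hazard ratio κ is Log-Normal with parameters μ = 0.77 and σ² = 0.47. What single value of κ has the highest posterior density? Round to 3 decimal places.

1.350

Mode = exp(μ − σ²) = exp(0.30) = 1.350.
Mean = exp(μ + σ²/2) = exp(1.005) = 2.732.
This is the posterior mode — the MAP estimate.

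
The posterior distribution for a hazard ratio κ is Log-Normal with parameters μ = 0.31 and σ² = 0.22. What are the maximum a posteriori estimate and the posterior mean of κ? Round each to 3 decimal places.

MAP = 1.094; posterior mean = 1.522

Mode = exp(μ − σ²) = exp(0.09) = 1.094.
Mean = exp(μ + σ²/2) = exp(0.420) = 1.522.
Mean > mode: the posterior has a right tail.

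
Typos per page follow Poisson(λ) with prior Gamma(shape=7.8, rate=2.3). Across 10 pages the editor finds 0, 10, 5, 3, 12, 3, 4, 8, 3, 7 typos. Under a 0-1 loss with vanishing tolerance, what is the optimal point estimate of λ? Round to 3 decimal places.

5.024

Σ counts = 55. Posterior: Gamma(shape = 7.8+55 = 62.8, rate = 2.3+10 = 12.3).
Mode = (α−1)/β = 61.8/12.3 = 5.024.
Mean = α/β = 62.8/12.3 = 5.106.
This is the posterior mode — the MAP estimate.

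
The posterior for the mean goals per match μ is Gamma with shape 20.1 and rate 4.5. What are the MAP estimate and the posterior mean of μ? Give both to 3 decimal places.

MAP estimate = 4.244, posterior mean = 4.467

Mode = (α−1)/β = 19.1/4.5 = 4.244.
Mean = α/β = 20.1/4.5 = 4.467.
Right-skewed posterior ⇒ mode < mean.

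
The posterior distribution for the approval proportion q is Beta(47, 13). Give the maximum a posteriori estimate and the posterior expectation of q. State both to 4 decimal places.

MAP: 0.7931. Posterior mean: 0.7833.

Mode = (47−1)/(47+13−2) = 46/58 = 0.7931.
Mean = 47/(47+13) = 47/60 = 0.7833.
The posterior is left-skewed, so the mode exceeds the mean.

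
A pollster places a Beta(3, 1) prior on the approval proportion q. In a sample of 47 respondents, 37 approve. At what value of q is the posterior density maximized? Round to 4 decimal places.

Posterior: Beta(3+37, 1+10) = Beta(40, 11).
Mode = (40−1)/(40+11−2) = 39/49 = 0.7959.
Mean = 40/(40+11) = 40/51 = 0.7843.
This is the posterior mode — the MAP estimate.

0.7959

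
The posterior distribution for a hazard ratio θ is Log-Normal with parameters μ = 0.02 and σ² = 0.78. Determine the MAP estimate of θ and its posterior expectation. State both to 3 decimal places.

Mode = exp(μ − σ²) = exp(-0.76) = 0.468.
Mean = exp(μ + σ²/2) = exp(0.410) = 1.507.

MAP estimate = 0.468, posterior expectation = 1.507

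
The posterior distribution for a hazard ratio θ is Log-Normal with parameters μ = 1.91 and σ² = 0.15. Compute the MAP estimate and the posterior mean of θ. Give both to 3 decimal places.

Mode = exp(μ − σ²) = exp(1.76) = 5.812.
Mean = exp(μ + σ²/2) = exp(1.985) = 7.279.

MAP: 5.812. Posterior mean: 7.279.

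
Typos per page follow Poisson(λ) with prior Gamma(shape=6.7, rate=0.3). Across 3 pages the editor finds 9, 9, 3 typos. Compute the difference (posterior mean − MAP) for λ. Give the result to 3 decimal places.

Σ counts = 21. Posterior: Gamma(shape = 6.7+21 = 27.7, rate = 0.3+3 = 3.3).
Mode = (α−1)/β = 26.7/3.3 = 8.091.
Mean = α/β = 27.7/3.3 = 8.394.
Difference = 8.394 − 8.091 = 0.303.
Mean > mode: the posterior has a right tail.

0.303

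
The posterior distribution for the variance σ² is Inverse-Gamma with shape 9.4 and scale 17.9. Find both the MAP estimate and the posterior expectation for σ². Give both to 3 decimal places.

MAP: 1.721. Posterior mean: 2.131.

Mode = β/(α+1) = 17.9/10.4 = 1.721.
Mean = β/(α−1) = 17.9/8.4 = 2.131.
Mean > mode: the posterior has a right tail.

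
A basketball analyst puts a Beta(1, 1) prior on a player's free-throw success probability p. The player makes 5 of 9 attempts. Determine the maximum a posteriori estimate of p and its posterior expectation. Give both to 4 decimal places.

p_MAP = 0.5556, E[p|data] = 0.5455

Posterior: Beta(1+5, 1+4) = Beta(6, 5).
Mode = (6−1)/(6+5−2) = 5/9 = 0.5556.
With a flat prior the MAP equals the MLE, 5/9.
Mean = 6/(6+5) = 6/11 = 0.5455.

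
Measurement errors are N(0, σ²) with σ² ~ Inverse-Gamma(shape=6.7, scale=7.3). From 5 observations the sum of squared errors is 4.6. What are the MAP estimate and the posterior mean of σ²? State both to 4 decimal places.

Posterior: Inverse-Gamma(shape = 6.7+5/2 = 9.2, scale = 7.3+4.6/2 = 9.6).
Mode = β/(α+1) = 9.6/10.2 = 0.9412.
Mean = β/(α−1) = 9.6/8.2 = 1.1707.
The mean is pulled above the mode by the posterior's right skew.

σ²_MAP = 0.9412, E[σ²|data] = 1.1707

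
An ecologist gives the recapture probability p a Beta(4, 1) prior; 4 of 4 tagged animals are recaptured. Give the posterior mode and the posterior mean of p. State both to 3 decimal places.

MAP = 1.000, posterior mean = 0.889

Posterior: Beta(4+4, 1+0) = Beta(8, 1).
Since β = 1 ≤ 1 and α > 1, the Beta density is monotone increasing on [0,1]; the mode is at 1.
Mean = 8/(8+1) = 0.889.
Mode > mean: the posterior has a left tail.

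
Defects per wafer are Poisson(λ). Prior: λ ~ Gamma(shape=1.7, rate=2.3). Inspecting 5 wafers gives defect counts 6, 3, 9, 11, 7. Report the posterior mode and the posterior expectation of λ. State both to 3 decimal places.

Σ counts = 36. Posterior: Gamma(shape = 1.7+36 = 37.7, rate = 2.3+5 = 7.3).
Mode = (α−1)/β = 36.7/7.3 = 5.027.
Mean = α/β = 37.7/7.3 = 5.164.

MAP = 5.027, posterior mean = 5.164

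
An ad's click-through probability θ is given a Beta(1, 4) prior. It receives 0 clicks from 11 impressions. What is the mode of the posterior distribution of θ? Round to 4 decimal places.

0.0000

Posterior: Beta(1+0, 4+11) = Beta(1, 15).
Since α = 1 ≤ 1 and β > 1, the Beta density is monotone decreasing on [0,1]; the mode is at 0.
Mean = 1/(1+15) = 0.0625.
This is the posterior mode — the MAP estimate.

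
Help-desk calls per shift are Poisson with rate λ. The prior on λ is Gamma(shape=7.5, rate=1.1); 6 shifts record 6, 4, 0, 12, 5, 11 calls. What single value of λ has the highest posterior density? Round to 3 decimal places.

6.268

Σ counts = 38. Posterior: Gamma(shape = 7.5+38 = 45.5, rate = 1.1+6 = 7.1).
Mode = (α−1)/β = 44.5/7.1 = 6.268.
Mean = α/β = 45.5/7.1 = 6.408.
This is the posterior mode — the MAP estimate.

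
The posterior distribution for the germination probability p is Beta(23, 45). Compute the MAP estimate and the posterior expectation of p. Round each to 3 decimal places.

Mode = (23−1)/(23+45−2) = 22/66 = 0.333.
Mean = 23/(23+45) = 23/68 = 0.338.

MAP estimate = 0.333, posterior expectation = 0.338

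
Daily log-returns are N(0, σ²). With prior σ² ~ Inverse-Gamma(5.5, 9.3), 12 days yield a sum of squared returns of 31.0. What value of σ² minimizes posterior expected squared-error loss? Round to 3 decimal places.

2.362

Posterior: Inverse-Gamma(shape = 5.5+12/2 = 11.5, scale = 9.3+31.0/2 = 24.8).
Mode = β/(α+1) = 24.8/12.5 = 1.984.
Mean = β/(α−1) = 24.8/10.5 = 2.362.
Squared-error loss ⇒ the optimal estimator is the posterior mean.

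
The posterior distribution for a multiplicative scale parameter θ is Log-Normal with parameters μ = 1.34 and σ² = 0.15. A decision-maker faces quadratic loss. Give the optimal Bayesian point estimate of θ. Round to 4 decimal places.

Mode = exp(μ − σ²) = exp(1.19) = 3.2871.
Mean = exp(μ + σ²/2) = exp(1.415) = 4.1165.
Quadratic loss ⇒ the optimal estimator is the posterior mean.

4.1165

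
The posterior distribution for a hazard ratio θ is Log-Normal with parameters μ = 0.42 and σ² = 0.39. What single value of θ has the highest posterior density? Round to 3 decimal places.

Mode = exp(μ − σ²) = exp(0.03) = 1.030.
Mean = exp(μ + σ²/2) = exp(0.615) = 1.850.
This is the posterior mode — the MAP estimate.

1.030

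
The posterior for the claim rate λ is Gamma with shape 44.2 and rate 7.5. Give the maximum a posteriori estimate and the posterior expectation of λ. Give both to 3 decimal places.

maximum a posteriori estimate = 5.760, posterior expectation = 5.893

Mode = (α−1)/β = 43.2/7.5 = 5.760.
Mean = α/β = 44.2/7.5 = 5.893.
Right-skewed posterior ⇒ mode < mean.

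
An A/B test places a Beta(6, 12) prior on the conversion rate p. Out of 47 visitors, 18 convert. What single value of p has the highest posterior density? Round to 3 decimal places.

Posterior: Beta(6+18, 12+29) = Beta(24, 41).
Mode = (24−1)/(24+41−2) = 23/63 = 0.365.
Mean = 24/(24+41) = 24/65 = 0.369.
This is the posterior mode — the MAP estimate.

0.365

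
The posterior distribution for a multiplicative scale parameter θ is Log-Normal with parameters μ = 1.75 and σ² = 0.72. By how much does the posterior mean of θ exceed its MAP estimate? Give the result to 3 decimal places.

Mode = exp(μ − σ²) = exp(1.03) = 2.801.
Mean = exp(μ + σ²/2) = exp(2.110) = 8.248.
Difference = 8.248 − 2.801 = 5.447.

5.447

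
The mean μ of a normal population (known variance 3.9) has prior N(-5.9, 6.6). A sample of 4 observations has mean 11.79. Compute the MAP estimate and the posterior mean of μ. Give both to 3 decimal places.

MAP estimate = 9.513, posterior mean = 9.513

Posterior for μ is Normal. Precision-weighted mean: (1/6.6·-5.9 + 4/3.9·11.79) / (1/6.6 + 4/3.9) = 9.513.
A Normal posterior is symmetric, so mode = mean.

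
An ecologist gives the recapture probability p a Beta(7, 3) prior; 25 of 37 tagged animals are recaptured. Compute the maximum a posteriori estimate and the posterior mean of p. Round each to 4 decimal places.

Posterior: Beta(7+25, 3+12) = Beta(32, 15).
Mode = (32−1)/(32+15−2) = 31/45 = 0.6889.
Mean = 32/(32+15) = 32/47 = 0.6809.

p_MAP = 0.6889, E[p|data] = 0.6809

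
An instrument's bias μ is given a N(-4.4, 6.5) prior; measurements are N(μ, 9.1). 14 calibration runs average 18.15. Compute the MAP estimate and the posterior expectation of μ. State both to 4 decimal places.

Posterior for μ is Normal. Precision-weighted mean: (1/6.5·-4.4 + 14/9.1·18.15) / (1/6.5 + 14/9.1) = 16.1000.
A Normal posterior is symmetric, so mode = mean.

MAP = 16.1000, posterior mean = 16.1000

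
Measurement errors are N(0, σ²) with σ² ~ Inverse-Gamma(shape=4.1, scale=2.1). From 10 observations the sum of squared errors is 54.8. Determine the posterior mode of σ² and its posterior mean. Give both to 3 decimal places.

Posterior: Inverse-Gamma(shape = 4.1+10/2 = 9.1, scale = 2.1+54.8/2 = 29.5).
Mode = β/(α+1) = 29.5/10.1 = 2.921.
Mean = β/(α−1) = 29.5/8.1 = 3.642.
Right-skewed posterior ⇒ mode < mean.

σ²_MAP = 2.921, E[σ²|data] = 3.642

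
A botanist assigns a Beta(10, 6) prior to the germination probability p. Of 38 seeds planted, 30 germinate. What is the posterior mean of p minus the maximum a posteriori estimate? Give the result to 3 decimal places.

Posterior: Beta(10+30, 6+8) = Beta(40, 14).
Mode = (40−1)/(40+14−2) = 39/52 = 0.750.
Mean = 40/(40+14) = 40/54 = 0.741.
Difference = 0.741 − 0.750 = -0.009.

-0.009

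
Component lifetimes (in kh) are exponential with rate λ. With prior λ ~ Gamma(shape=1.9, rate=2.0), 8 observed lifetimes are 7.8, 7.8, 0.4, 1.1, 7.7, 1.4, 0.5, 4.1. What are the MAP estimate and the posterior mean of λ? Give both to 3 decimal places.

Σ times = 30.8. Posterior: Gamma(shape = 1.9+8 = 9.9, rate = 2.0+30.8 = 32.8).
Mode = (α−1)/β = 8.9/32.8 = 0.271.
Mean = α/β = 9.9/32.8 = 0.302.

MAP: 0.271. Posterior mean: 0.302.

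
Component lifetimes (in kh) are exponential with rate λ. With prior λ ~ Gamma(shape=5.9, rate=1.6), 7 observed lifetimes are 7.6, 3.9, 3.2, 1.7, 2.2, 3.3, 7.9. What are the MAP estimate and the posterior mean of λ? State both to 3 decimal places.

Σ times = 29.8. Posterior: Gamma(shape = 5.9+7 = 12.9, rate = 1.6+29.8 = 31.4).
Mode = (α−1)/β = 11.9/31.4 = 0.379.
Mean = α/β = 12.9/31.4 = 0.411.
Right-skewed posterior ⇒ mode < mean.

MAP = 0.379; posterior mean = 0.411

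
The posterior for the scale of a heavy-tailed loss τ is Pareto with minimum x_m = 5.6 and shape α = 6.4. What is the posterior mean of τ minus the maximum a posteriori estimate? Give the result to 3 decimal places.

The Pareto density is strictly decreasing on [x_m, ∞), so the mode is x_m = 5.600.
Mean = α·x_m/(α−1) = 6.4·5.6/5.4 = 6.637.
Difference = 6.637 − 5.600 = 1.037.
The mean is pulled above the mode by the posterior's right skew.

1.037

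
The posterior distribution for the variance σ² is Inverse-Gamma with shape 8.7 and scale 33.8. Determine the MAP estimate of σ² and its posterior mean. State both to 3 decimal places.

MAP estimate = 3.485, posterior mean = 4.390

Mode = β/(α+1) = 33.8/9.7 = 3.485.
Mean = β/(α−1) = 33.8/7.7 = 4.390.
The posterior is right-skewed, so the mean exceeds the mode.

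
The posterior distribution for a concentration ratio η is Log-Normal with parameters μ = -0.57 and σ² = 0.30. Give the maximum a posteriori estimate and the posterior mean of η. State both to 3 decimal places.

Mode = exp(μ − σ²) = exp(-0.87) = 0.419.
Mean = exp(μ + σ²/2) = exp(-0.420) = 0.657.

MAP = 0.419, posterior mean = 0.657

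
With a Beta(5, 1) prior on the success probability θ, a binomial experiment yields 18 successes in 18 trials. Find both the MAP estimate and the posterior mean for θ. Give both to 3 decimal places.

Posterior: Beta(5+18, 1+0) = Beta(23, 1).
Since β = 1 ≤ 1 and α > 1, the Beta density is monotone increasing on [0,1]; the mode is at 1.
Mean = 23/(23+1) = 0.958.

MAP estimate = 1.000, posterior mean = 0.958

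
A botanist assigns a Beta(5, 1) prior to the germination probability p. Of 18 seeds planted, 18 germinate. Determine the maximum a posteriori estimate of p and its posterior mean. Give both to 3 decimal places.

Posterior: Beta(5+18, 1+0) = Beta(23, 1).
Since β = 1 ≤ 1 and α > 1, the Beta density is monotone increasing on [0,1]; the mode is at 1.
Mean = 23/(23+1) = 0.958.
The posterior is left-skewed, so the mode exceeds the mean.

maximum a posteriori estimate = 1.000, posterior mean = 0.958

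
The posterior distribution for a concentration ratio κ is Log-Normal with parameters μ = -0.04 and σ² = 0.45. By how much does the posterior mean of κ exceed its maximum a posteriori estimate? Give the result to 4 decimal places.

0.5906

Mode = exp(μ − σ²) = exp(-0.49) = 0.6126.
Mean = exp(μ + σ²/2) = exp(0.185) = 1.2032.
Difference = 1.2032 − 0.6126 = 0.5906.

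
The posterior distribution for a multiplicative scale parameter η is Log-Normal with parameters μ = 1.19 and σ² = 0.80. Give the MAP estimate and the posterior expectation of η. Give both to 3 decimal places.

Mode = exp(μ − σ²) = exp(0.39) = 1.477.
Mean = exp(μ + σ²/2) = exp(1.590) = 4.904.
The mean is pulled above the mode by the posterior's right skew.

MAP estimate = 1.477, posterior expectation = 4.904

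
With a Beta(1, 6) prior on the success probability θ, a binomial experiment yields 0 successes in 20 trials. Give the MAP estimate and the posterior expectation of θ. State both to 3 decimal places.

Posterior: Beta(1+0, 6+20) = Beta(1, 26).
Since α = 1 ≤ 1 and β > 1, the Beta density is monotone decreasing on [0,1]; the mode is at 0.
Mean = 1/(1+26) = 0.037.
Mean > mode: the posterior has a right tail.

MAP = 0.000; posterior mean = 0.037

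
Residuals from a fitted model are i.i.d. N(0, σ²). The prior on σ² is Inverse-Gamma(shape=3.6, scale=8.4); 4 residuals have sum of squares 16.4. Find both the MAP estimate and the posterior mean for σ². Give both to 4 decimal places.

MAP estimate = 2.5152, posterior mean = 3.6087

Posterior: Inverse-Gamma(shape = 3.6+4/2 = 5.6, scale = 8.4+16.4/2 = 16.6).
Mode = β/(α+1) = 16.6/6.6 = 2.5152.
Mean = β/(α−1) = 16.6/4.6 = 3.6087.
Right-skewed posterior ⇒ mode < mean.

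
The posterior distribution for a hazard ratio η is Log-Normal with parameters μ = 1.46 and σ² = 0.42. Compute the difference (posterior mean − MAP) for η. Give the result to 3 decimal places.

Mode = exp(μ − σ²) = exp(1.04) = 2.829.
Mean = exp(μ + σ²/2) = exp(1.670) = 5.312.
Difference = 5.312 − 2.829 = 2.483.
Right-skewed posterior ⇒ mode < mean.

2.483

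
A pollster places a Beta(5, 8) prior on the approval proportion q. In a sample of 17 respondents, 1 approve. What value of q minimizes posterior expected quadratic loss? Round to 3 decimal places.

Posterior: Beta(5+1, 8+16) = Beta(6, 24).
Mode = (6−1)/(6+24−2) = 5/28 = 0.179.
Mean = 6/(6+24) = 6/30 = 0.200.
Quadratic loss ⇒ the optimal estimator is the posterior mean.

0.200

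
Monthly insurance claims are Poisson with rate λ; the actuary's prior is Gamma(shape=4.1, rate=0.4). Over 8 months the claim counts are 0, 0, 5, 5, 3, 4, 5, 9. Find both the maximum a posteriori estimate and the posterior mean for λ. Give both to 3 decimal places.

Σ counts = 31. Posterior: Gamma(shape = 4.1+31 = 35.1, rate = 0.4+8 = 8.4).
Mode = (α−1)/β = 34.1/8.4 = 4.060.
Mean = α/β = 35.1/8.4 = 4.179.

MAP: 4.060. Posterior mean: 4.179.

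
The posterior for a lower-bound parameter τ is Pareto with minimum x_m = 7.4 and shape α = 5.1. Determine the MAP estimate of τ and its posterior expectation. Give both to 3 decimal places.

MAP estimate = 7.400, posterior expectation = 9.205

The Pareto density is strictly decreasing on [x_m, ∞), so the mode is x_m = 7.400.
Mean = α·x_m/(α−1) = 5.1·7.4/4.1 = 9.205.
Right-skewed posterior ⇒ mode < mean.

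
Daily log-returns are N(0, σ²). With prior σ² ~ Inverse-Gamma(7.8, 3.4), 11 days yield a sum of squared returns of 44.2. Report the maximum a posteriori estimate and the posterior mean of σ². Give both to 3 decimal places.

MAP: 1.783. Posterior mean: 2.073.

Posterior: Inverse-Gamma(shape = 7.8+11/2 = 13.3, scale = 3.4+44.2/2 = 25.5).
Mode = β/(α+1) = 25.5/14.3 = 1.783.
Mean = β/(α−1) = 25.5/12.3 = 2.073.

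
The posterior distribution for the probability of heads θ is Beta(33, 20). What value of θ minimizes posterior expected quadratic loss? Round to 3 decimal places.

0.623

Mode = (33−1)/(33+20−2) = 32/51 = 0.627.
Mean = 33/(33+20) = 33/53 = 0.623.
Quadratic loss ⇒ the optimal estimator is the posterior mean.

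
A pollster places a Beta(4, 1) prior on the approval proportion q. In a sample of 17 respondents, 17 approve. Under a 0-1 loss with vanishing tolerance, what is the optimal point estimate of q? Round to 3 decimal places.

Posterior: Beta(4+17, 1+0) = Beta(21, 1).
Since β = 1 ≤ 1 and α > 1, the Beta density is monotone increasing on [0,1]; the mode is at 1.
Mean = 21/(21+1) = 0.955.
This is the posterior mode — the MAP estimate.

1.000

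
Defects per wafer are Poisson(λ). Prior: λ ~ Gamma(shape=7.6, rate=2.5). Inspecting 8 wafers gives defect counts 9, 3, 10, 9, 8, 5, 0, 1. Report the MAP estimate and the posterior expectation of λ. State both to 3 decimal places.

Σ counts = 45. Posterior: Gamma(shape = 7.6+45 = 52.6, rate = 2.5+8 = 10.5).
Mode = (α−1)/β = 51.6/10.5 = 4.914.
Mean = α/β = 52.6/10.5 = 5.010.

λ_MAP = 4.914, E[λ|data] = 5.010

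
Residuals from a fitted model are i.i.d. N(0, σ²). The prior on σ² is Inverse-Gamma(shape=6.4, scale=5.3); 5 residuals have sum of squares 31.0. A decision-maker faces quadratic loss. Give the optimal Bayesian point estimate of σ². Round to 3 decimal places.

2.633

Posterior: Inverse-Gamma(shape = 6.4+5/2 = 8.9, scale = 5.3+31.0/2 = 20.8).
Mode = β/(α+1) = 20.8/9.9 = 2.101.
Mean = β/(α−1) = 20.8/7.9 = 2.633.
Quadratic loss ⇒ the optimal estimator is the posterior mean.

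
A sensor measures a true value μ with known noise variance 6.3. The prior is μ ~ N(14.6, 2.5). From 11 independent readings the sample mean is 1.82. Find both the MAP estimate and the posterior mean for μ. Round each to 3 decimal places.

Posterior for μ is Normal. Precision-weighted mean: (1/2.5·14.6 + 11/6.3·1.82) / (1/2.5 + 11/6.3) = 4.202.
A Normal posterior is symmetric, so mode = mean.

MAP: 4.202. Posterior mean: 4.202.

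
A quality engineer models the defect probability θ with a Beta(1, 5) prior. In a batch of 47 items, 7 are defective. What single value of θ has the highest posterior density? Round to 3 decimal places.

Posterior: Beta(1+7, 5+40) = Beta(8, 45).
Mode = (8−1)/(8+45−2) = 7/51 = 0.137.
Mean = 8/(8+45) = 8/53 = 0.151.
This is the posterior mode — the MAP estimate.

0.137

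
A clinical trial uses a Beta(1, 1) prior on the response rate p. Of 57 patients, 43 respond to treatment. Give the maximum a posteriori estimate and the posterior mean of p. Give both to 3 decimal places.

maximum a posteriori estimate = 0.754, posterior mean = 0.746

Posterior: Beta(1+43, 1+14) = Beta(44, 15).
Mode = (44−1)/(44+15−2) = 43/57 = 0.754.
With a flat prior the MAP equals the MLE, 43/57.
Mean = 44/(44+15) = 44/59 = 0.746.
Mode > mean: the posterior has a left tail.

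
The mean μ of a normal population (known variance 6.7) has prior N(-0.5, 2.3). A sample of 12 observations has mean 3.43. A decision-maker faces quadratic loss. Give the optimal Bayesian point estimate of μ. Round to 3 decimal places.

2.662

Posterior for μ is Normal. Precision-weighted mean: (1/2.3·-0.5 + 12/6.7·3.43) / (1/2.3 + 12/6.7) = 2.662.
A Normal posterior is symmetric, so mode = mean.
Quadratic loss ⇒ the optimal estimator is the posterior mean.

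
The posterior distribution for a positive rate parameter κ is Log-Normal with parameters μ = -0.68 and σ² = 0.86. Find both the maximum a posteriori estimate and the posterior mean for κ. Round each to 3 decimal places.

Mode = exp(μ − σ²) = exp(-1.54) = 0.214.
Mean = exp(μ + σ²/2) = exp(-0.250) = 0.779.
Right-skewed posterior ⇒ mode < mean.

maximum a posteriori estimate = 0.214, posterior mean = 0.779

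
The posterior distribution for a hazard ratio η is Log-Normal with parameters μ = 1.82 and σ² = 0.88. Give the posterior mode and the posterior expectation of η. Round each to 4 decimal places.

posterior mode = 2.5600, posterior expectation = 9.5831

Mode = exp(μ − σ²) = exp(0.94) = 2.5600.
Mean = exp(μ + σ²/2) = exp(2.260) = 9.5831.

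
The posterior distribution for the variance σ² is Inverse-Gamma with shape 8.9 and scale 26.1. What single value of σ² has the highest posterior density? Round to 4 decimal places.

2.6364

Mode = β/(α+1) = 26.1/9.9 = 2.6364.
Mean = β/(α−1) = 26.1/7.9 = 3.3038.
This is the posterior mode — the MAP estimate.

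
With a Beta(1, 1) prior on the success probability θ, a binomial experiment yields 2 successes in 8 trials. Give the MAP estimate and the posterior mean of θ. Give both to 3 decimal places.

Posterior: Beta(1+2, 1+6) = Beta(3, 7).
Mode = (3−1)/(3+7−2) = 2/8 = 0.250.
With a flat prior the MAP equals the MLE, 2/8.
Mean = 3/(3+7) = 3/10 = 0.300.
Mean > mode: the posterior has a right tail.

MAP estimate = 0.250, posterior mean = 0.300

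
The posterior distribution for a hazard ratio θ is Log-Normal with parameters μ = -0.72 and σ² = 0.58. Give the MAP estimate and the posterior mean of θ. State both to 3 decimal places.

MAP: 0.273. Posterior mean: 0.651.

Mode = exp(μ − σ²) = exp(-1.30) = 0.273.
Mean = exp(μ + σ²/2) = exp(-0.430) = 0.651.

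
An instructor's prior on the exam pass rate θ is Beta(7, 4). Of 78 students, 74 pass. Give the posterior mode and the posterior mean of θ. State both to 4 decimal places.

MAP = 0.9195, posterior mean = 0.9101

Posterior: Beta(7+74, 4+4) = Beta(81, 8).
Mode = (81−1)/(81+8−2) = 80/87 = 0.9195.
Mean = 81/(81+8) = 81/89 = 0.9101.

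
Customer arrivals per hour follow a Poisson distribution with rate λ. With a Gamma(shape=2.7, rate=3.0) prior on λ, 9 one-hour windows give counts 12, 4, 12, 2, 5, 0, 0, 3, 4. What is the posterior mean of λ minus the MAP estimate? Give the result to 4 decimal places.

0.0833

Σ counts = 42. Posterior: Gamma(shape = 2.7+42 = 44.7, rate = 3.0+9 = 12.0).
Mode = (α−1)/β = 43.7/12.0 = 3.6417.
Mean = α/β = 44.7/12.0 = 3.7250.
Difference = 3.7250 − 3.6417 = 0.0833.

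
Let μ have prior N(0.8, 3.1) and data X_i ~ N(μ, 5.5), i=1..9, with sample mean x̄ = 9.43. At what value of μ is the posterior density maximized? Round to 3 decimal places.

8.009

Posterior for μ is Normal. Precision-weighted mean: (1/3.1·0.8 + 9/5.5·9.43) / (1/3.1 + 9/5.5) = 8.009.
A Normal posterior is symmetric, so mode = mean.
This is the posterior mode — the MAP estimate.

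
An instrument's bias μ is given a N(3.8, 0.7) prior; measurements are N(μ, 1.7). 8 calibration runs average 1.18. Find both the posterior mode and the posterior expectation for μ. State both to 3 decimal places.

Posterior for μ is Normal. Precision-weighted mean: (1/0.7·3.8 + 8/1.7·1.18) / (1/0.7 + 8/1.7) = 1.790.
A Normal posterior is symmetric, so mode = mean.

μ_MAP = 1.790, E[μ|data] = 1.790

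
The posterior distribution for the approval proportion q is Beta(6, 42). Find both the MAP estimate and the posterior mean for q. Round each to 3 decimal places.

q_MAP = 0.109, E[q|data] = 0.125

Mode = (6−1)/(6+42−2) = 5/46 = 0.109.
Mean = 6/(6+42) = 6/48 = 0.125.
The mean is pulled above the mode by the posterior's right skew.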